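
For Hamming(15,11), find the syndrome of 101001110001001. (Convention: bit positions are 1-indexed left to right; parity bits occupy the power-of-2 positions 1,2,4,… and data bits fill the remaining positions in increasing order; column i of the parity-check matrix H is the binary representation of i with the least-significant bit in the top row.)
Syndrome s = H · r^T (mod 2), r = 101001110001001:
  s[0] = (101010101010101)·(101001110001001) mod 2 = 1+0+1+0+0+0+1+0+0+0+0+0+0+0+1 mod 2 = 0
  s[1] = (011001100110011)·(101001110001001) mod 2 = 0+0+1+0+0+1+1+0+0+0+0+0+0+0+1 mod 2 = 0
  s[2] = (000111100001111)·(101001110001001) mod 2 = 0+0+0+0+0+1+1+0+0+0+0+1+0+0+1 mod 2 = 0
  s[3] = (000000011111111)·(101001110001001) mod 2 = 0+0+0+0+0+0+0+1+0+0+0+1+0+0+1 mod 2 = 1
Syndrome = 0001
Non-zero syndrome: error at position 8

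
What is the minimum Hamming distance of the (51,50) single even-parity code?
d_min = 2 (flipping one data bit also flips the parity bit, so the two closest codewords differ in exactly 2 positions).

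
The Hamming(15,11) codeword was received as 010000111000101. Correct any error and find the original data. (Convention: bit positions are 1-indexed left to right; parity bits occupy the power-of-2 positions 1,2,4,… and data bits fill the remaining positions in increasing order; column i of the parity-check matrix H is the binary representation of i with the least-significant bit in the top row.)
Syndrome s = H · r^T (mod 2), r = 010000111000101:
  s[0] = (101010101010101)·(010000111000101) mod 2 = 0+0+0+0+0+0+1+0+1+0+0+0+1+0+1 mod 2 = 0
  s[1] = (011001100110011)·(010000111000101) mod 2 = 0+1+0+0+0+0+1+0+0+0+0+0+0+0+1 mod 2 = 1
  s[2] = (000111100001111)·(010000111000101) mod 2 = 0+0+0+0+0+0+1+0+0+0+0+0+1+0+1 mod 2 = 1
  s[3] = (000000011111111)·(010000111000101) mod 2 = 0+0+0+0+0+0+0+1+1+0+0+0+1+0+1 mod 2 = 0
Syndrome = 0110
Column 6 of H equals this syndrome → error at bit 6 (1-indexed).
Flip bit 6: 010000111000101 → 010001111000101
Extract data bits at positions {3,5,6,7,9,10,11,12,13,14,15}: 00111000101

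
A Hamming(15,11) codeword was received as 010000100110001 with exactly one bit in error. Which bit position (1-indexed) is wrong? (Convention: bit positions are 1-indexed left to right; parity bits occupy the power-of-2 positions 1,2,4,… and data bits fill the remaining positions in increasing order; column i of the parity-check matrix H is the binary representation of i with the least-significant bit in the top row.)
Syndrome s = H · r^T (mod 2), r = 010000100110001:
  s[0] = (101010101010101)·(010000100110001) mod 2 = 0+0+0+0+0+0+1+0+0+0+1+0+0+0+1 mod 2 = 1
  s[1] = (011001100110011)·(010000100110001) mod 2 = 0+1+0+0+0+0+1+0+0+1+1+0+0+0+1 mod 2 = 1
  s[2] = (000111100001111)·(010000100110001) mod 2 = 0+0+0+0+0+0+1+0+0+0+0+0+0+0+1 mod 2 = 0
  s[3] = (000000011111111)·(010000100110001) mod 2 = 0+0+0+0+0+0+0+0+0+1+1+0+0+0+1 mod 2 = 1
Syndrome = 1101
Column i of H is the binary representation of i, so the syndrome is the binary index of the flipped bit.
Read s = 1101 with s[0] as LSB: 1·2^0 + 1·2^1 + 0·2^2 + 1·2^3 = 11.
Error is at bit position 11.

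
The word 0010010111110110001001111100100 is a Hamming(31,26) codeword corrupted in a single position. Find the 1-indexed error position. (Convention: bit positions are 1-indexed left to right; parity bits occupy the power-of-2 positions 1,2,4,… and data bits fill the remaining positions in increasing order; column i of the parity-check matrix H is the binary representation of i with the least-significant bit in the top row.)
Syndrome s = H · r^T (mod 2), r = 0010010111110110001001111100100:
  s[0] = (1010101010101010101010101010101)·(0010010111110110001001111100100) mod 2 = 0+0+1+0+0+0+0+0+1+0+1+0+0+0+1+0+0+0+1+0+0+0+1+0+1+0+0+0+1+0+0 mod 2 = 0
  s[1] = (0110011001100110011001100110011)·(0010010111110110001001111100100) mod 2 = 0+0+1+0+0+1+0+0+0+1+1+0+0+1+1+0+0+0+1+0+0+1+1+0+0+1+0+0+0+0+0 mod 2 = 0
  s[2] = (0001111000011110000111100001111)·(0010010111110110001001111100100) mod 2 = 0+0+0+0+0+1+0+0+0+0+0+1+0+1+1+0+0+0+0+0+0+1+1+0+0+0+0+0+1+0+0 mod 2 = 1
  s[3] = (0000000111111110000000011111111)·(0010010111110110001001111100100) mod 2 = 0+0+0+0+0+0+0+1+1+1+1+1+0+1+1+0+0+0+0+0+0+0+0+1+1+1+0+0+1+0+0 mod 2 = 1
  s[4] = (0000000000000001111111111111111)·(0010010111110110001001111100100) mod 2 = 0+0+0+0+0+0+0+0+0+0+0+0+0+0+0+0+0+0+1+0+0+1+1+1+1+1+0+0+1+0+0 mod 2 = 1
Syndrome = 00111
Column i of H is the binary representation of i, so the syndrome is the binary index of the flipped bit.
Read s = 00111 with s[0] as LSB: 0·2^0 + 0·2^1 + 1·2^2 + 1·2^3 + 1·2^4 = 28.
Error is at bit position 28.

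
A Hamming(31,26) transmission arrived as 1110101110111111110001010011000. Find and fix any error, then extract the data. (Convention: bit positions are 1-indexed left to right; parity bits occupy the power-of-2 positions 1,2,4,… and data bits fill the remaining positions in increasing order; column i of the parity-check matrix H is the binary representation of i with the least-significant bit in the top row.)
Syndrome s = H · r^T (mod 2), r = 1110101110111111110001010011000:
  s[0] = (1010101010101010101010101010101)·(1110101110111111110001010011000) mod 2 = 1+0+1+0+1+0+1+0+1+0+1+0+1+0+1+0+1+0+0+0+0+0+0+0+0+0+1+0+0+0+0 mod 2 = 0
  s[1] = (0110011001100110011001100110011)·(1110101110111111110001010011000) mod 2 = 0+1+1+0+0+0+1+0+0+0+1+0+0+1+1+0+0+1+0+0+0+1+0+0+0+0+1+0+0+0+0 mod 2 = 1
  s[2] = (0001111000011110000111100001111)·(1110101110111111110001010011000) mod 2 = 0+0+0+0+1+0+1+0+0+0+0+1+1+1+1+0+0+0+0+0+0+1+0+0+0+0+0+1+0+0+0 mod 2 = 0
  s[3] = (0000000111111110000000011111111)·(1110101110111111110001010011000) mod 2 = 0+0+0+0+0+0+0+1+1+0+1+1+1+1+1+0+0+0+0+0+0+0+0+1+0+0+1+1+0+0+0 mod 2 = 0
  s[4] = (0000000000000001111111111111111)·(1110101110111111110001010011000) mod 2 = 0+0+0+0+0+0+0+0+0+0+0+0+0+0+0+1+1+1+0+0+0+1+0+1+0+0+1+1+0+0+0 mod 2 = 1
Syndrome = 01001
Column 18 of H equals this syndrome → error at bit 18 (1-indexed).
Flip bit 18: 1110101110111111110001010011000 → 1110101110111111100001010011000
Extract data bits at positions {3,5,6,7,9,10,11,12,13,14,15,17,18,19,20,21,22,23,24,25,26,27,28,29,30,31}: 11011011111100001010011000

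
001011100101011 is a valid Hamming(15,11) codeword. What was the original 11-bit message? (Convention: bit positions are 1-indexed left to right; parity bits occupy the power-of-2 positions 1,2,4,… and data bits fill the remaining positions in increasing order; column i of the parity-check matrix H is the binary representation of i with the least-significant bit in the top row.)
Parity bits occupy power-of-2 positions; data bits are at positions {3,5,6,7,9,10,11,12,13,14,15} (1-indexed).
Extract: c[3]=1 c[5]=1 c[6]=1 c[7]=1 c[9]=0 c[10]=1 c[11]=0 c[12]=1 c[13]=0 c[14]=1 c[15]=1
Data = 11110101011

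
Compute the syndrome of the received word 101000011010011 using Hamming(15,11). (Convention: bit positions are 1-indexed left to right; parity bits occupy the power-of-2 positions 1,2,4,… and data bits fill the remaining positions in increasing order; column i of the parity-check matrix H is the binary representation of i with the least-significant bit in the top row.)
Syndrome s = H · r^T (mod 2), r = 101000011010011:
  s[0] = (101010101010101)·(101000011010011) mod 2 = 1+0+1+0+0+0+0+0+1+0+1+0+0+0+1 mod 2 = 1
  s[1] = (011001100110011)·(101000011010011) mod 2 = 0+0+1+0+0+0+0+0+0+0+1+0+0+1+1 mod 2 = 0
  s[2] = (000111100001111)·(101000011010011) mod 2 = 0+0+0+0+0+0+0+0+0+0+0+0+0+1+1 mod 2 = 0
  s[3] = (000000011111111)·(101000011010011) mod 2 = 0+0+0+0+0+0+0+1+1+0+1+0+0+1+1 mod 2 = 1
Syndrome = 1001
Non-zero syndrome: error at position 9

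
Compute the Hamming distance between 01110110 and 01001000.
XOR = 00111110, count of 1s = 5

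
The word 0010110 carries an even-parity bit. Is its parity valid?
Sum of all bits: 0+0+1+0+1+1+0 = 3; 3 mod 2 = 1. Result is 1 → parity error detected.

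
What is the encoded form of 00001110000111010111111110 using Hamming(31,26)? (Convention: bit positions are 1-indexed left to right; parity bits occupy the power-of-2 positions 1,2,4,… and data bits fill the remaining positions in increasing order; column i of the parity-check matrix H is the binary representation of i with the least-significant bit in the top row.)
Codeword c = d · G (mod 2), d = 00001110000111010111111110:
  c[0] = d·G[:,0] = (00001110000111010111111110)·(11011010101101010101010101) mod 2 = 0+0+0+0+1+0+1+0+0+0+0+1+0+1+0+1+0+1+0+1+0+1+0+1+0+0 mod 2 = 1
  c[1] = d·G[:,1] = (00001110000111010111111110)·(10110110011011001100110011) mod 2 = 0+0+0+0+0+1+1+0+0+0+0+0+1+1+0+0+0+1+0+0+1+1+0+0+1+0 mod 2 = 0
  c[2] = d·G[:,2] = (00001110000111010111111110)·(10000000000000000000000000) mod 2 = 0+0+0+0+0+0+0+0+0+0+0+0+0+0+0+0+0+0+0+0+0+0+0+0+0+0 mod 2 = 0
  c[3] = d·G[:,3] = (00001110000111010111111110)·(01110001111000111100001111) mod 2 = 0+0+0+0+0+0+0+0+0+0+0+0+0+0+0+1+0+1+0+0+0+0+1+1+1+0 mod 2 = 1
  c[4] = d·G[:,4] = (00001110000111010111111110)·(01000000000000000000000000) mod 2 = 0+0+0+0+0+0+0+0+0+0+0+0+0+0+0+0+0+0+0+0+0+0+0+0+0+0 mod 2 = 0
  c[5] = d·G[:,5] = (00001110000111010111111110)·(00100000000000000000000000) mod 2 = 0+0+0+0+0+0+0+0+0+0+0+0+0+0+0+0+0+0+0+0+0+0+0+0+0+0 mod 2 = 0
  c[6] = d·G[:,6] = (00001110000111010111111110)·(00010000000000000000000000) mod 2 = 0+0+0+0+0+0+0+0+0+0+0+0+0+0+0+0+0+0+0+0+0+0+0+0+0+0 mod 2 = 0
  c[7] = d·G[:,7] = (00001110000111010111111110)·(00001111111000000011111111) mod 2 = 0+0+0+0+1+1+1+0+0+0+0+0+0+0+0+0+0+0+1+1+1+1+1+1+1+0 mod 2 = 0
  c[8] = d·G[:,8] = (00001110000111010111111110)·(00001000000000000000000000) mod 2 = 0+0+0+0+1+0+0+0+0+0+0+0+0+0+0+0+0+0+0+0+0+0+0+0+0+0 mod 2 = 1
  c[9] = d·G[:,9] = (00001110000111010111111110)·(00000100000000000000000000) mod 2 = 0+0+0+0+0+1+0+0+0+0+0+0+0+0+0+0+0+0+0+0+0+0+0+0+0+0 mod 2 = 1
  c[10] = d·G[:,10] = (00001110000111010111111110)·(00000010000000000000000000) mod 2 = 0+0+0+0+0+0+1+0+0+0+0+0+0+0+0+0+0+0+0+0+0+0+0+0+0+0 mod 2 = 1
  c[11] = d·G[:,11] = (00001110000111010111111110)·(00000001000000000000000000) mod 2 = 0+0+0+0+0+0+0+0+0+0+0+0+0+0+0+0+0+0+0+0+0+0+0+0+0+0 mod 2 = 0
  c[12] = d·G[:,12] = (00001110000111010111111110)·(00000000100000000000000000) mod 2 = 0+0+0+0+0+0+0+0+0+0+0+0+0+0+0+0+0+0+0+0+0+0+0+0+0+0 mod 2 = 0
  c[13] = d·G[:,13] = (00001110000111010111111110)·(00000000010000000000000000) mod 2 = 0+0+0+0+0+0+0+0+0+0+0+0+0+0+0+0+0+0+0+0+0+0+0+0+0+0 mod 2 = 0
  c[14] = d·G[:,14] = (00001110000111010111111110)·(00000000001000000000000000) mod 2 = 0+0+0+0+0+0+0+0+0+0+0+0+0+0+0+0+0+0+0+0+0+0+0+0+0+0 mod 2 = 0
  c[15] = d·G[:,15] = (00001110000111010111111110)·(00000000000111111111111111) mod 2 = 0+0+0+0+0+0+0+0+0+0+0+1+1+1+0+1+0+1+1+1+1+1+1+1+1+0 mod 2 = 0
  c[16] = d·G[:,16] = (00001110000111010111111110)·(00000000000100000000000000) mod 2 = 0+0+0+0+0+0+0+0+0+0+0+1+0+0+0+0+0+0+0+0+0+0+0+0+0+0 mod 2 = 1
  c[17] = d·G[:,17] = (00001110000111010111111110)·(00000000000010000000000000) mod 2 = 0+0+0+0+0+0+0+0+0+0+0+0+1+0+0+0+0+0+0+0+0+0+0+0+0+0 mod 2 = 1
  c[18] = d·G[:,18] = (00001110000111010111111110)·(00000000000001000000000000) mod 2 = 0+0+0+0+0+0+0+0+0+0+0+0+0+1+0+0+0+0+0+0+0+0+0+0+0+0 mod 2 = 1
  c[19] = d·G[:,19] = (00001110000111010111111110)·(00000000000000100000000000) mod 2 = 0+0+0+0+0+0+0+0+0+0+0+0+0+0+0+0+0+0+0+0+0+0+0+0+0+0 mod 2 = 0
  c[20] = d·G[:,20] = (00001110000111010111111110)·(00000000000000010000000000) mod 2 = 0+0+0+0+0+0+0+0+0+0+0+0+0+0+0+1+0+0+0+0+0+0+0+0+0+0 mod 2 = 1
  c[21] = d·G[:,21] = (00001110000111010111111110)·(00000000000000001000000000) mod 2 = 0+0+0+0+0+0+0+0+0+0+0+0+0+0+0+0+0+0+0+0+0+0+0+0+0+0 mod 2 = 0
  c[22] = d·G[:,22] = (00001110000111010111111110)·(00000000000000000100000000) mod 2 = 0+0+0+0+0+0+0+0+0+0+0+0+0+0+0+0+0+1+0+0+0+0+0+0+0+0 mod 2 = 1
  c[23] = d·G[:,23] = (00001110000111010111111110)·(00000000000000000010000000) mod 2 = 0+0+0+0+0+0+0+0+0+0+0+0+0+0+0+0+0+0+1+0+0+0+0+0+0+0 mod 2 = 1
  c[24] = d·G[:,24] = (00001110000111010111111110)·(00000000000000000001000000) mod 2 = 0+0+0+0+0+0+0+0+0+0+0+0+0+0+0+0+0+0+0+1+0+0+0+0+0+0 mod 2 = 1
  c[25] = d·G[:,25] = (00001110000111010111111110)·(00000000000000000000100000) mod 2 = 0+0+0+0+0+0+0+0+0+0+0+0+0+0+0+0+0+0+0+0+1+0+0+0+0+0 mod 2 = 1
  c[26] = d·G[:,26] = (00001110000111010111111110)·(00000000000000000000010000) mod 2 = 0+0+0+0+0+0+0+0+0+0+0+0+0+0+0+0+0+0+0+0+0+1+0+0+0+0 mod 2 = 1
  c[27] = d·G[:,27] = (00001110000111010111111110)·(00000000000000000000001000) mod 2 = 0+0+0+0+0+0+0+0+0+0+0+0+0+0+0+0+0+0+0+0+0+0+1+0+0+0 mod 2 = 1
  c[28] = d·G[:,28] = (00001110000111010111111110)·(00000000000000000000000100) mod 2 = 0+0+0+0+0+0+0+0+0+0+0+0+0+0+0+0+0+0+0+0+0+0+0+1+0+0 mod 2 = 1
  c[29] = d·G[:,29] = (00001110000111010111111110)·(00000000000000000000000010) mod 2 = 0+0+0+0+0+0+0+0+0+0+0+0+0+0+0+0+0+0+0+0+0+0+0+0+1+0 mod 2 = 1
  c[30] = d·G[:,30] = (00001110000111010111111110)·(00000000000000000000000001) mod 2 = 0+0+0+0+0+0+0+0+0+0+0+0+0+0+0+0+0+0+0+0+0+0+0+0+0+0 mod 2 = 0
Codeword = 1001000011100000111010111111110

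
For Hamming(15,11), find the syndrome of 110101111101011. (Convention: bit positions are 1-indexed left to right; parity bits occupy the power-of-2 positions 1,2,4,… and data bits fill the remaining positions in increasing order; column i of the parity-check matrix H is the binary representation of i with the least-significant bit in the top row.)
Syndrome s = H · r^T (mod 2), r = 110101111101011:
  s[0] = (101010101010101)·(110101111101011) mod 2 = 1+0+0+0+0+0+1+0+1+0+0+0+0+0+1 mod 2 = 0
  s[1] = (011001100110011)·(110101111101011) mod 2 = 0+1+0+0+0+1+1+0+0+1+0+0+0+1+1 mod 2 = 0
  s[2] = (000111100001111)·(110101111101011) mod 2 = 0+0+0+1+0+1+1+0+0+0+0+1+0+1+1 mod 2 = 0
  s[3] = (000000011111111)·(110101111101011) mod 2 = 0+0+0+0+0+0+0+1+1+1+0+1+0+1+1 mod 2 = 0
Syndrome = 0000
s = 0: no error detected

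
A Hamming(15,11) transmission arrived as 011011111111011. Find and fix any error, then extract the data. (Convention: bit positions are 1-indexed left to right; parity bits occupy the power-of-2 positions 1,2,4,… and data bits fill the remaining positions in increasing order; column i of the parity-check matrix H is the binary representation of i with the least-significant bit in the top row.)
Syndrome s = H · r^T (mod 2), r = 011011111111011:
  s[0] = (101010101010101)·(011011111111011) mod 2 = 0+0+1+0+1+0+1+0+1+0+1+0+0+0+1 mod 2 = 0
  s[1] = (011001100110011)·(011011111111011) mod 2 = 0+1+1+0+0+1+1+0+0+1+1+0+0+1+1 mod 2 = 0
  s[2] = (000111100001111)·(011011111111011) mod 2 = 0+0+0+0+1+1+1+0+0+0+0+1+0+1+1 mod 2 = 0
  s[3] = (000000011111111)·(011011111111011) mod 2 = 0+0+0+0+0+0+0+1+1+1+1+1+0+1+1 mod 2 = 1
Syndrome = 0001
Column 8 of H equals this syndrome → error at bit 8 (1-indexed).
Flip bit 8: 011011111111011 → 011011101111011
Extract data bits at positions {3,5,6,7,9,10,11,12,13,14,15}: 11111111011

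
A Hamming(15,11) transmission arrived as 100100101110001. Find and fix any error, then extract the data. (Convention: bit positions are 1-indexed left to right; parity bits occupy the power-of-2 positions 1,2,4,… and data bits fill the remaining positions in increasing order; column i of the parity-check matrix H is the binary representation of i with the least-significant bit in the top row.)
Syndrome s = H · r^T (mod 2), r = 100100101110001:
  s[0] = (101010101010101)·(100100101110001) mod 2 = 1+0+0+0+0+0+1+0+1+0+1+0+0+0+1 mod 2 = 1
  s[1] = (011001100110011)·(100100101110001) mod 2 = 0+0+0+0+0+0+1+0+0+1+1+0+0+0+1 mod 2 = 0
  s[2] = (000111100001111)·(100100101110001) mod 2 = 0+0+0+1+0+0+1+0+0+0+0+0+0+0+1 mod 2 = 1
  s[3] = (000000011111111)·(100100101110001) mod 2 = 0+0+0+0+0+0+0+0+1+1+1+0+0+0+1 mod 2 = 0
Syndrome = 1010
Column 5 of H equals this syndrome → error at bit 5 (1-indexed).
Flip bit 5: 100100101110001 → 100110101110001
Extract data bits at positions {3,5,6,7,9,10,11,12,13,14,15}: 01011110001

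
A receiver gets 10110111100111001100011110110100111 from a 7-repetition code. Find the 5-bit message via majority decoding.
Split into 7-bit blocks and majority-vote each:
  block 1 = 1011011: 5 ones, 2 zeros → 1
  block 2 = 1100111: 5 ones, 2 zeros → 1
  block 3 = 0011000: 2 ones, 5 zeros → 0
  block 4 = 1111011: 6 ones, 1 zeros → 1
  block 5 = 0100111: 4 ones, 3 zeros → 1
Decoded = 11011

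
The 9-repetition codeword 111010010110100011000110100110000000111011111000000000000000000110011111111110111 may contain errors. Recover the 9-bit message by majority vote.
Split into 9-bit blocks and majority-vote each:
  block 1 = 111010010: 5 ones, 4 zeros → 1
  block 2 = 110100011: 5 ones, 4 zeros → 1
  block 3 = 000110100: 3 ones, 6 zeros → 0
  block 4 = 110000000: 2 ones, 7 zeros → 0
  block 5 = 111011111: 8 ones, 1 zeros → 1
  block 6 = 000000000: 0 ones, 9 zeros → 0
  block 7 = 000000000: 0 ones, 9 zeros → 0
  block 8 = 110011111: 7 ones, 2 zeros → 1
  block 9 = 111110111: 8 ones, 1 zeros → 1
Decoded = 110010011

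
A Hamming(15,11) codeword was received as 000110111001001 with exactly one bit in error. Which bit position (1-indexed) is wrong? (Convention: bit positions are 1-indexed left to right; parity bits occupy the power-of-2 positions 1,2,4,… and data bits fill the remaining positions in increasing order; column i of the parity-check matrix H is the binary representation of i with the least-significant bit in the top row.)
Syndrome s = H · r^T (mod 2), r = 000110111001001:
  s[0] = (101010101010101)·(000110111001001) mod 2 = 0+0+0+0+1+0+1+0+1+0+0+0+0+0+1 mod 2 = 0
  s[1] = (011001100110011)·(000110111001001) mod 2 = 0+0+0+0+0+0+1+0+0+0+0+0+0+0+1 mod 2 = 0
  s[2] = (000111100001111)·(000110111001001) mod 2 = 0+0+0+1+1+0+1+0+0+0+0+1+0+0+1 mod 2 = 1
  s[3] = (000000011111111)·(000110111001001) mod 2 = 0+0+0+0+0+0+0+1+1+0+0+1+0+0+1 mod 2 = 0
Syndrome = 0010
Column i of H is the binary representation of i, so the syndrome is the binary index of the flipped bit.
Read s = 0010 with s[0] as LSB: 0·2^0 + 0·2^1 + 1·2^2 + 0·2^3 = 4.
Error is at bit position 4.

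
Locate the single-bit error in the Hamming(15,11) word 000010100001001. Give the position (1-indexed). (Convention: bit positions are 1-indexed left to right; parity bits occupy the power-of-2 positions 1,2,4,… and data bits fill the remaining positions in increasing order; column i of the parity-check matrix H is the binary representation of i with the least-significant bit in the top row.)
Syndrome s = H · r^T (mod 2), r = 000010100001001:
  s[0] = (101010101010101)·(000010100001001) mod 2 = 0+0+0+0+1+0+1+0+0+0+0+0+0+0+1 mod 2 = 1
  s[1] = (011001100110011)·(000010100001001) mod 2 = 0+0+0+0+0+0+1+0+0+0+0+0+0+0+1 mod 2 = 0
  s[2] = (000111100001111)·(000010100001001) mod 2 = 0+0+0+0+1+0+1+0+0+0+0+1+0+0+1 mod 2 = 0
  s[3] = (000000011111111)·(000010100001001) mod 2 = 0+0+0+0+0+0+0+0+0+0+0+1+0+0+1 mod 2 = 0
Syndrome = 1000
Column i of H is the binary representation of i, so the syndrome is the binary index of the flipped bit.
Read s = 1000 with s[0] as LSB: 1·2^0 + 0·2^1 + 0·2^2 + 0·2^3 = 1.
Error is at bit position 1.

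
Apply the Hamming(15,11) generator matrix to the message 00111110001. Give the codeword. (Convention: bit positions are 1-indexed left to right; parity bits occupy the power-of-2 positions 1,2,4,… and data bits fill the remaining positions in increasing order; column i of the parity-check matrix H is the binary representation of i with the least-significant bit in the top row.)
Codeword c = d · G (mod 2), d = 00111110001:
  c[0] = d·G[:,0] = (00111110001)·(11011010101) mod 2 = 0+0+0+1+1+0+1+0+0+0+1 mod 2 = 0
  c[1] = d·G[:,1] = (00111110001)·(10110110011) mod 2 = 0+0+1+1+0+1+1+0+0+0+1 mod 2 = 1
  c[2] = d·G[:,2] = (00111110001)·(10000000000) mod 2 = 0+0+0+0+0+0+0+0+0+0+0 mod 2 = 0
  c[3] = d·G[:,3] = (00111110001)·(01110001111) mod 2 = 0+0+1+1+0+0+0+0+0+0+1 mod 2 = 1
  c[4] = d·G[:,4] = (00111110001)·(01000000000) mod 2 = 0+0+0+0+0+0+0+0+0+0+0 mod 2 = 0
  c[5] = d·G[:,5] = (00111110001)·(00100000000) mod 2 = 0+0+1+0+0+0+0+0+0+0+0 mod 2 = 1
  c[6] = d·G[:,6] = (00111110001)·(00010000000) mod 2 = 0+0+0+1+0+0+0+0+0+0+0 mod 2 = 1
  c[7] = d·G[:,7] = (00111110001)·(00001111111) mod 2 = 0+0+0+0+1+1+1+0+0+0+1 mod 2 = 0
  c[8] = d·G[:,8] = (00111110001)·(00001000000) mod 2 = 0+0+0+0+1+0+0+0+0+0+0 mod 2 = 1
  c[9] = d·G[:,9] = (00111110001)·(00000100000) mod 2 = 0+0+0+0+0+1+0+0+0+0+0 mod 2 = 1
  c[10] = d·G[:,10] = (00111110001)·(00000010000) mod 2 = 0+0+0+0+0+0+1+0+0+0+0 mod 2 = 1
  c[11] = d·G[:,11] = (00111110001)·(00000001000) mod 2 = 0+0+0+0+0+0+0+0+0+0+0 mod 2 = 0
  c[12] = d·G[:,12] = (00111110001)·(00000000100) mod 2 = 0+0+0+0+0+0+0+0+0+0+0 mod 2 = 0
  c[13] = d·G[:,13] = (00111110001)·(00000000010) mod 2 = 0+0+0+0+0+0+0+0+0+0+0 mod 2 = 0
  c[14] = d·G[:,14] = (00111110001)·(00000000001) mod 2 = 0+0+0+0+0+0+0+0+0+0+1 mod 2 = 1
Codeword = 010101101110001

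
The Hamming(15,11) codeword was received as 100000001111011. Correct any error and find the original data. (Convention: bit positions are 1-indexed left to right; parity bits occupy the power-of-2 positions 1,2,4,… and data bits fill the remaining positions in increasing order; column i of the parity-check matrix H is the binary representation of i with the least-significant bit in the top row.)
Syndrome s = H · r^T (mod 2), r = 100000001111011:
  s[0] = (101010101010101)·(100000001111011) mod 2 = 1+0+0+0+0+0+0+0+1+0+1+0+0+0+1 mod 2 = 0
  s[1] = (011001100110011)·(100000001111011) mod 2 = 0+0+0+0+0+0+0+0+0+1+1+0+0+1+1 mod 2 = 0
  s[2] = (000111100001111)·(100000001111011) mod 2 = 0+0+0+0+0+0+0+0+0+0+0+1+0+1+1 mod 2 = 1
  s[3] = (000000011111111)·(100000001111011) mod 2 = 0+0+0+0+0+0+0+0+1+1+1+1+0+1+1 mod 2 = 0
Syndrome = 0010
Column 4 of H equals this syndrome → error at bit 4 (1-indexed).
Flip bit 4: 100000001111011 → 100100001111011
Extract data bits at positions {3,5,6,7,9,10,11,12,13,14,15}: 00001111011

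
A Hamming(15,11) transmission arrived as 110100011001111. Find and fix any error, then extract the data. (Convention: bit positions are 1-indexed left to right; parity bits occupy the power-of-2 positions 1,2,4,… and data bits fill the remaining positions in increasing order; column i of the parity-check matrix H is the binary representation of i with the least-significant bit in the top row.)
Syndrome s = H · r^T (mod 2), r = 110100011001111:
  s[0] = (101010101010101)·(110100011001111) mod 2 = 1+0+0+0+0+0+0+0+1+0+0+0+1+0+1 mod 2 = 0
  s[1] = (011001100110011)·(110100011001111) mod 2 = 0+1+0+0+0+0+0+0+0+0+0+0+0+1+1 mod 2 = 1
  s[2] = (000111100001111)·(110100011001111) mod 2 = 0+0+0+1+0+0+0+0+0+0+0+1+1+1+1 mod 2 = 1
  s[3] = (000000011111111)·(110100011001111) mod 2 = 0+0+0+0+0+0+0+1+1+0+0+1+1+1+1 mod 2 = 0
Syndrome = 0110
Column 6 of H equals this syndrome → error at bit 6 (1-indexed).
Flip bit 6: 110100011001111 → 110101011001111
Extract data bits at positions {3,5,6,7,9,10,11,12,13,14,15}: 00101001111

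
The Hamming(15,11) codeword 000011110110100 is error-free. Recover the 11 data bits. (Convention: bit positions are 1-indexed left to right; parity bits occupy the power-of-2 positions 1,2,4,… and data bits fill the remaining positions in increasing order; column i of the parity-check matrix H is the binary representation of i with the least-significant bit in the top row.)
Parity bits occupy power-of-2 positions; data bits are at positions {3,5,6,7,9,10,11,12,13,14,15} (1-indexed).
Extract: c[3]=0 c[5]=1 c[6]=1 c[7]=1 c[9]=0 c[10]=1 c[11]=1 c[12]=0 c[13]=1 c[14]=0 c[15]=0
Data = 01110110100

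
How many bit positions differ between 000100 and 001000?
XOR = 001100, count of 1s = 2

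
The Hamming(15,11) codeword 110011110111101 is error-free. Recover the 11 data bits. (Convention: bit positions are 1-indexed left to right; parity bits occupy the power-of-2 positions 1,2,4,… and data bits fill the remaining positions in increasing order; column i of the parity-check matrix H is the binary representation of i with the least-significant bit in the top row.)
Parity bits occupy power-of-2 positions; data bits are at positions {3,5,6,7,9,10,11,12,13,14,15} (1-indexed).
Extract: c[3]=0 c[5]=1 c[6]=1 c[7]=1 c[9]=0 c[10]=1 c[11]=1 c[12]=1 c[13]=1 c[14]=0 c[15]=1
Data = 01110111101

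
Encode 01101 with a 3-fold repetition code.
Repeat each bit 3× and concatenate:
0→000  1→111  1→111  0→000  1→111
Codeword = 000111111000111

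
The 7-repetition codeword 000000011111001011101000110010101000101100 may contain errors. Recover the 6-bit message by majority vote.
Split into 7-bit blocks and majority-vote each:
  block 1 = 0000000: 0 ones, 7 zeros → 0
  block 2 = 1111100: 5 ones, 2 zeros → 1
  block 3 = 1011101: 5 ones, 2 zeros → 1
  block 4 = 0001100: 2 ones, 5 zeros → 0
  block 5 = 1010100: 3 ones, 4 zeros → 0
  block 6 = 0101100: 3 ones, 4 zeros → 0
Decoded = 011000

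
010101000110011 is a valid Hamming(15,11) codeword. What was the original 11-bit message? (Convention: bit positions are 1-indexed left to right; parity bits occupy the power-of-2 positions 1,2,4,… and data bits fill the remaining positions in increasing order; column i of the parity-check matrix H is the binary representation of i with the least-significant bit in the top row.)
Parity bits occupy power-of-2 positions; data bits are at positions {3,5,6,7,9,10,11,12,13,14,15} (1-indexed).
Extract: c[3]=0 c[5]=0 c[6]=1 c[7]=0 c[9]=0 c[10]=1 c[11]=1 c[12]=0 c[13]=0 c[14]=1 c[15]=1
Data = 00100110011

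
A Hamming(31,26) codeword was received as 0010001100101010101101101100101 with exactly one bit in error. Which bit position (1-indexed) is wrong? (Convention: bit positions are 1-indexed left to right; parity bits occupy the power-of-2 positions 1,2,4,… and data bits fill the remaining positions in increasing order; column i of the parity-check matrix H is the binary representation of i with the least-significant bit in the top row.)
Syndrome s = H · r^T (mod 2), r = 0010001100101010101101101100101:
  s[0] = (1010101010101010101010101010101)·(0010001100101010101101101100101) mod 2 = 0+0+1+0+0+0+1+0+0+0+1+0+1+0+1+0+1+0+1+0+0+0+1+0+1+0+0+0+1+0+1 mod 2 = 1
  s[1] = (0110011001100110011001100110011)·(0010001100101010101101101100101) mod 2 = 0+0+1+0+0+0+1+0+0+0+1+0+0+0+1+0+0+0+1+0+0+1+1+0+0+1+0+0+0+0+1 mod 2 = 1
  s[2] = (0001111000011110000111100001111)·(0010001100101010101101101100101) mod 2 = 0+0+0+0+0+0+1+0+0+0+0+0+1+0+1+0+0+0+0+1+0+1+1+0+0+0+0+0+1+0+1 mod 2 = 0
  s[3] = (0000000111111110000000011111111)·(0010001100101010101101101100101) mod 2 = 0+0+0+0+0+0+0+1+0+0+1+0+1+0+1+0+0+0+0+0+0+0+0+0+1+1+0+0+1+0+1 mod 2 = 0
  s[4] = (0000000000000001111111111111111)·(0010001100101010101101101100101) mod 2 = 0+0+0+0+0+0+0+0+0+0+0+0+0+0+0+0+1+0+1+1+0+1+1+0+1+1+0+0+1+0+1 mod 2 = 1
Syndrome = 11001
Column i of H is the binary representation of i, so the syndrome is the binary index of the flipped bit.
Read s = 11001 with s[0] as LSB: 1·2^0 + 1·2^1 + 0·2^2 + 0·2^3 + 1·2^4 = 19.
Error is at bit position 19.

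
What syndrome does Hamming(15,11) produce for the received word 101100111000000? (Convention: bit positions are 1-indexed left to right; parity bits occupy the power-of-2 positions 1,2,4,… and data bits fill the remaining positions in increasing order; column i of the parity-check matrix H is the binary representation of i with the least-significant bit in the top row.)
Syndrome s = H · r^T (mod 2), r = 101100111000000:
  s[0] = (101010101010101)·(101100111000000) mod 2 = 1+0+1+0+0+0+1+0+1+0+0+0+0+0+0 mod 2 = 0
  s[1] = (011001100110011)·(101100111000000) mod 2 = 0+0+1+0+0+0+1+0+0+0+0+0+0+0+0 mod 2 = 0
  s[2] = (000111100001111)·(101100111000000) mod 2 = 0+0+0+1+0+0+1+0+0+0+0+0+0+0+0 mod 2 = 0
  s[3] = (000000011111111)·(101100111000000) mod 2 = 0+0+0+0+0+0+0+1+1+0+0+0+0+0+0 mod 2 = 0
Syndrome = 0000
s = 0: no error detected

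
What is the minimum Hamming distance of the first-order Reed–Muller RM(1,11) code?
d_min = 1024 (RM(1,11) has length 2048 and minimum distance 2^(m−1) = 1024).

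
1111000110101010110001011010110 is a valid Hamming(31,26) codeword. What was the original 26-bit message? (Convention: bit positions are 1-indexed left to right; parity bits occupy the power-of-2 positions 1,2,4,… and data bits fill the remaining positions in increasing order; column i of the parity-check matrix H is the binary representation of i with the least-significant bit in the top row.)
Parity bits occupy power-of-2 positions; data bits are at positions {3,5,6,7,9,10,11,12,13,14,15,17,18,19,20,21,22,23,24,25,26,27,28,29,30,31} (1-indexed).
Extract: c[3]=1 c[5]=0 c[6]=0 c[7]=0 c[9]=1 c[10]=0 c[11]=1 c[12]=0 c[13]=1 c[14]=0 c[15]=1 c[17]=1 c[18]=1 c[19]=0 c[20]=0 c[21]=0 c[22]=1 c[23]=0 c[24]=1 c[25]=1 c[26]=0 c[27]=1 c[28]=0 c[29]=1 c[30]=1 c[31]=0
Data = 10001010101110001011010110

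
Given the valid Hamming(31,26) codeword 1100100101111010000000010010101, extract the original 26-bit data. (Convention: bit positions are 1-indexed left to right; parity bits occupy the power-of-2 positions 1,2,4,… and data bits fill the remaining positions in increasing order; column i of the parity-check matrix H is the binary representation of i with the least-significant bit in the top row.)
Parity bits occupy power-of-2 positions; data bits are at positions {3,5,6,7,9,10,11,12,13,14,15,17,18,19,20,21,22,23,24,25,26,27,28,29,30,31} (1-indexed).
Extract: c[3]=0 c[5]=1 c[6]=0 c[7]=0 c[9]=0 c[10]=1 c[11]=1 c[12]=1 c[13]=1 c[14]=0 c[15]=1 c[17]=0 c[18]=0 c[19]=0 c[20]=0 c[21]=0 c[22]=0 c[23]=0 c[24]=1 c[25]=0 c[26]=0 c[27]=1 c[28]=0 c[29]=1 c[30]=0 c[31]=1
Data = 01000111101000000010010101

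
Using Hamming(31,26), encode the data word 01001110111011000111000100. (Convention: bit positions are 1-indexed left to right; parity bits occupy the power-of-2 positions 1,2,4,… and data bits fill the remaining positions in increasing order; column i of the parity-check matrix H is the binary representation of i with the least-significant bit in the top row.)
Codeword c = d · G (mod 2), d = 01001110111011000111000100:
  c[0] = d·G[:,0] = (01001110111011000111000100)·(11011010101101010101010101) mod 2 = 0+1+0+0+1+0+1+0+1+0+1+0+0+1+0+0+0+1+0+1+0+0+0+1+0+0 mod 2 = 1
  c[1] = d·G[:,1] = (01001110111011000111000100)·(10110110011011001100110011) mod 2 = 0+0+0+0+0+1+1+0+0+1+1+0+1+1+0+0+0+1+0+0+0+0+0+0+0+0 mod 2 = 1
  c[2] = d·G[:,2] = (01001110111011000111000100)·(10000000000000000000000000) mod 2 = 0+0+0+0+0+0+0+0+0+0+0+0+0+0+0+0+0+0+0+0+0+0+0+0+0+0 mod 2 = 0
  c[3] = d·G[:,3] = (01001110111011000111000100)·(01110001111000111100001111) mod 2 = 0+1+0+0+0+0+0+0+1+1+1+0+0+0+0+0+0+1+0+0+0+0+0+1+0+0 mod 2 = 0
  c[4] = d·G[:,4] = (01001110111011000111000100)·(01000000000000000000000000) mod 2 = 0+1+0+0+0+0+0+0+0+0+0+0+0+0+0+0+0+0+0+0+0+0+0+0+0+0 mod 2 = 1
  c[5] = d·G[:,5] = (01001110111011000111000100)·(00100000000000000000000000) mod 2 = 0+0+0+0+0+0+0+0+0+0+0+0+0+0+0+0+0+0+0+0+0+0+0+0+0+0 mod 2 = 0
  c[6] = d·G[:,6] = (01001110111011000111000100)·(00010000000000000000000000) mod 2 = 0+0+0+0+0+0+0+0+0+0+0+0+0+0+0+0+0+0+0+0+0+0+0+0+0+0 mod 2 = 0
  c[7] = d·G[:,7] = (01001110111011000111000100)·(00001111111000000011111111) mod 2 = 0+0+0+0+1+1+1+0+1+1+1+0+0+0+0+0+0+0+1+1+0+0+0+1+0+0 mod 2 = 1
  c[8] = d·G[:,8] = (01001110111011000111000100)·(00001000000000000000000000) mod 2 = 0+0+0+0+1+0+0+0+0+0+0+0+0+0+0+0+0+0+0+0+0+0+0+0+0+0 mod 2 = 1
  c[9] = d·G[:,9] = (01001110111011000111000100)·(00000100000000000000000000) mod 2 = 0+0+0+0+0+1+0+0+0+0+0+0+0+0+0+0+0+0+0+0+0+0+0+0+0+0 mod 2 = 1
  c[10] = d·G[:,10] = (01001110111011000111000100)·(00000010000000000000000000) mod 2 = 0+0+0+0+0+0+1+0+0+0+0+0+0+0+0+0+0+0+0+0+0+0+0+0+0+0 mod 2 = 1
  c[11] = d·G[:,11] = (01001110111011000111000100)·(00000001000000000000000000) mod 2 = 0+0+0+0+0+0+0+0+0+0+0+0+0+0+0+0+0+0+0+0+0+0+0+0+0+0 mod 2 = 0
  c[12] = d·G[:,12] = (01001110111011000111000100)·(00000000100000000000000000) mod 2 = 0+0+0+0+0+0+0+0+1+0+0+0+0+0+0+0+0+0+0+0+0+0+0+0+0+0 mod 2 = 1
  c[13] = d·G[:,13] = (01001110111011000111000100)·(00000000010000000000000000) mod 2 = 0+0+0+0+0+0+0+0+0+1+0+0+0+0+0+0+0+0+0+0+0+0+0+0+0+0 mod 2 = 1
  c[14] = d·G[:,14] = (01001110111011000111000100)·(00000000001000000000000000) mod 2 = 0+0+0+0+0+0+0+0+0+0+1+0+0+0+0+0+0+0+0+0+0+0+0+0+0+0 mod 2 = 1
  c[15] = d·G[:,15] = (01001110111011000111000100)·(00000000000111111111111111) mod 2 = 0+0+0+0+0+0+0+0+0+0+0+0+1+1+0+0+0+1+1+1+0+0+0+1+0+0 mod 2 = 0
  c[16] = d·G[:,16] = (01001110111011000111000100)·(00000000000100000000000000) mod 2 = 0+0+0+0+0+0+0+0+0+0+0+0+0+0+0+0+0+0+0+0+0+0+0+0+0+0 mod 2 = 0
  c[17] = d·G[:,17] = (01001110111011000111000100)·(00000000000010000000000000) mod 2 = 0+0+0+0+0+0+0+0+0+0+0+0+1+0+0+0+0+0+0+0+0+0+0+0+0+0 mod 2 = 1
  c[18] = d·G[:,18] = (01001110111011000111000100)·(00000000000001000000000000) mod 2 = 0+0+0+0+0+0+0+0+0+0+0+0+0+1+0+0+0+0+0+0+0+0+0+0+0+0 mod 2 = 1
  c[19] = d·G[:,19] = (01001110111011000111000100)·(00000000000000100000000000) mod 2 = 0+0+0+0+0+0+0+0+0+0+0+0+0+0+0+0+0+0+0+0+0+0+0+0+0+0 mod 2 = 0
  c[20] = d·G[:,20] = (01001110111011000111000100)·(00000000000000010000000000) mod 2 = 0+0+0+0+0+0+0+0+0+0+0+0+0+0+0+0+0+0+0+0+0+0+0+0+0+0 mod 2 = 0
  c[21] = d·G[:,21] = (01001110111011000111000100)·(00000000000000001000000000) mod 2 = 0+0+0+0+0+0+0+0+0+0+0+0+0+0+0+0+0+0+0+0+0+0+0+0+0+0 mod 2 = 0
  c[22] = d·G[:,22] = (01001110111011000111000100)·(00000000000000000100000000) mod 2 = 0+0+0+0+0+0+0+0+0+0+0+0+0+0+0+0+0+1+0+0+0+0+0+0+0+0 mod 2 = 1
  c[23] = d·G[:,23] = (01001110111011000111000100)·(00000000000000000010000000) mod 2 = 0+0+0+0+0+0+0+0+0+0+0+0+0+0+0+0+0+0+1+0+0+0+0+0+0+0 mod 2 = 1
  c[24] = d·G[:,24] = (01001110111011000111000100)·(00000000000000000001000000) mod 2 = 0+0+0+0+0+0+0+0+0+0+0+0+0+0+0+0+0+0+0+1+0+0+0+0+0+0 mod 2 = 1
  c[25] = d·G[:,25] = (01001110111011000111000100)·(00000000000000000000100000) mod 2 = 0+0+0+0+0+0+0+0+0+0+0+0+0+0+0+0+0+0+0+0+0+0+0+0+0+0 mod 2 = 0
  c[26] = d·G[:,26] = (01001110111011000111000100)·(00000000000000000000010000) mod 2 = 0+0+0+0+0+0+0+0+0+0+0+0+0+0+0+0+0+0+0+0+0+0+0+0+0+0 mod 2 = 0
  c[27] = d·G[:,27] = (01001110111011000111000100)·(00000000000000000000001000) mod 2 = 0+0+0+0+0+0+0+0+0+0+0+0+0+0+0+0+0+0+0+0+0+0+0+0+0+0 mod 2 = 0
  c[28] = d·G[:,28] = (01001110111011000111000100)·(00000000000000000000000100) mod 2 = 0+0+0+0+0+0+0+0+0+0+0+0+0+0+0+0+0+0+0+0+0+0+0+1+0+0 mod 2 = 1
  c[29] = d·G[:,29] = (01001110111011000111000100)·(00000000000000000000000010) mod 2 = 0+0+0+0+0+0+0+0+0+0+0+0+0+0+0+0+0+0+0+0+0+0+0+0+0+0 mod 2 = 0
  c[30] = d·G[:,30] = (01001110111011000111000100)·(00000000000000000000000001) mod 2 = 0+0+0+0+0+0+0+0+0+0+0+0+0+0+0+0+0+0+0+0+0+0+0+0+0+0 mod 2 = 0
Codeword = 1100100111101110011000111000100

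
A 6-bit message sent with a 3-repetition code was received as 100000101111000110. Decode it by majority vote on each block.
Split into 3-bit blocks and majority-vote each:
  block 1 = 100: 1 ones, 2 zeros → 0
  block 2 = 000: 0 ones, 3 zeros → 0
  block 3 = 101: 2 ones, 1 zeros → 1
  block 4 = 111: 3 ones, 0 zeros → 1
  block 5 = 000: 0 ones, 3 zeros → 0
  block 6 = 110: 2 ones, 1 zeros → 1
Decoded = 001101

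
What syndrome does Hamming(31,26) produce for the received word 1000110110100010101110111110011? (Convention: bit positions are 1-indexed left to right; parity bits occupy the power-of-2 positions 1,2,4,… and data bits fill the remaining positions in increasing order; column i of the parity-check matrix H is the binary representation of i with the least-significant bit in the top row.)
Syndrome s = H · r^T (mod 2), r = 1000110110100010101110111110011:
  s[0] = (1010101010101010101010101010101)·(1000110110100010101110111110011) mod 2 = 1+0+0+0+1+0+0+0+1+0+1+0+0+0+1+0+1+0+1+0+1+0+1+0+1+0+1+0+0+0+1 mod 2 = 0
  s[1] = (0110011001100110011001100110011)·(1000110110100010101110111110011) mod 2 = 0+0+0+0+0+1+0+0+0+0+1+0+0+0+1+0+0+0+1+0+0+0+1+0+0+1+1+0+0+1+1 mod 2 = 1
  s[2] = (0001111000011110000111100001111)·(1000110110100010101110111110011) mod 2 = 0+0+0+0+1+1+0+0+0+0+0+0+0+0+1+0+0+0+0+1+1+0+1+0+0+0+0+0+0+1+1 mod 2 = 0
  s[3] = (0000000111111110000000011111111)·(1000110110100010101110111110011) mod 2 = 0+0+0+0+0+0+0+1+1+0+1+0+0+0+1+0+0+0+0+0+0+0+0+1+1+1+1+0+0+1+1 mod 2 = 0
  s[4] = (0000000000000001111111111111111)·(1000110110100010101110111110011) mod 2 = 0+0+0+0+0+0+0+0+0+0+0+0+0+0+0+0+1+0+1+1+1+0+1+1+1+1+1+0+0+1+1 mod 2 = 1
Syndrome = 01001
Non-zero syndrome: error at position 18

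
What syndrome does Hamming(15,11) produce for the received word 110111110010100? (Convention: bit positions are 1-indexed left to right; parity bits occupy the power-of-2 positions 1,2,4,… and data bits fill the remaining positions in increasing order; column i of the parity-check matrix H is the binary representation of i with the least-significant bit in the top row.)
Syndrome s = H · r^T (mod 2), r = 110111110010100:
  s[0] = (101010101010101)·(110111110010100) mod 2 = 1+0+0+0+1+0+1+0+0+0+1+0+1+0+0 mod 2 = 1
  s[1] = (011001100110011)·(110111110010100) mod 2 = 0+1+0+0+0+1+1+0+0+0+1+0+0+0+0 mod 2 = 0
  s[2] = (000111100001111)·(110111110010100) mod 2 = 0+0+0+1+1+1+1+0+0+0+0+0+1+0+0 mod 2 = 1
  s[3] = (000000011111111)·(110111110010100) mod 2 = 0+0+0+0+0+0+0+1+0+0+1+0+1+0+0 mod 2 = 1
Syndrome = 1011
Non-zero syndrome: error at position 13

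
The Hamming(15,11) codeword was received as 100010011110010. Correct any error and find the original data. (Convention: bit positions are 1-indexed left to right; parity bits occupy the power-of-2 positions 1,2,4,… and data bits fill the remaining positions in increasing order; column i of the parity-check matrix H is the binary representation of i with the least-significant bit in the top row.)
Syndrome s = H · r^T (mod 2), r = 100010011110010:
  s[0] = (101010101010101)·(100010011110010) mod 2 = 1+0+0+0+1+0+0+0+1+0+1+0+0+0+0 mod 2 = 0
  s[1] = (011001100110011)·(100010011110010) mod 2 = 0+0+0+0+0+0+0+0+0+1+1+0+0+1+0 mod 2 = 1
  s[2] = (000111100001111)·(100010011110010) mod 2 = 0+0+0+0+1+0+0+0+0+0+0+0+0+1+0 mod 2 = 0
  s[3] = (000000011111111)·(100010011110010) mod 2 = 0+0+0+0+0+0+0+1+1+1+1+0+0+1+0 mod 2 = 1
Syndrome = 0101
Column 10 of H equals this syndrome → error at bit 10 (1-indexed).
Flip bit 10: 100010011110010 → 100010011010010
Extract data bits at positions {3,5,6,7,9,10,11,12,13,14,15}: 01001010010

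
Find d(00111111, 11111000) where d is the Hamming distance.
XOR = 11000111, count of 1s = 5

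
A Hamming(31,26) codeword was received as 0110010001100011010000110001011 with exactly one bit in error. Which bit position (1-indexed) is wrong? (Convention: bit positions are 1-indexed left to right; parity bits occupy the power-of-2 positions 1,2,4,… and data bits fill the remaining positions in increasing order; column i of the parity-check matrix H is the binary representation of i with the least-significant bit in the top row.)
Syndrome s = H · r^T (mod 2), r = 0110010001100011010000110001011:
  s[0] = (1010101010101010101010101010101)·(0110010001100011010000110001011) mod 2 = 0+0+1+0+0+0+0+0+0+0+1+0+0+0+1+0+0+0+0+0+0+0+1+0+0+0+0+0+0+0+1 mod 2 = 1
  s[1] = (0110011001100110011001100110011)·(0110010001100011010000110001011) mod 2 = 0+1+1+0+0+1+0+0+0+1+1+0+0+0+1+0+0+1+0+0+0+0+1+0+0+0+0+0+0+1+1 mod 2 = 0
  s[2] = (0001111000011110000111100001111)·(0110010001100011010000110001011) mod 2 = 0+0+0+0+0+1+0+0+0+0+0+0+0+0+1+0+0+0+0+0+0+0+1+0+0+0+0+1+0+1+1 mod 2 = 0
  s[3] = (0000000111111110000000011111111)·(0110010001100011010000110001011) mod 2 = 0+0+0+0+0+0+0+0+0+1+1+0+0+0+1+0+0+0+0+0+0+0+0+1+0+0+0+1+0+1+1 mod 2 = 1
  s[4] = (0000000000000001111111111111111)·(0110010001100011010000110001011) mod 2 = 0+0+0+0+0+0+0+0+0+0+0+0+0+0+0+1+0+1+0+0+0+0+1+1+0+0+0+1+0+1+1 mod 2 = 1
Syndrome = 10011
Column i of H is the binary representation of i, so the syndrome is the binary index of the flipped bit.
Read s = 10011 with s[0] as LSB: 1·2^0 + 0·2^1 + 0·2^2 + 1·2^3 + 1·2^4 = 25.
Error is at bit position 25.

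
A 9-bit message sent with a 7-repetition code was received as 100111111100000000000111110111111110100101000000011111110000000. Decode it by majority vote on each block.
Split into 7-bit blocks and majority-vote each:
  block 1 = 1001111: 5 ones, 2 zeros → 1
  block 2 = 1110000: 3 ones, 4 zeros → 0
  block 3 = 0000000: 0 ones, 7 zeros → 0
  block 4 = 1111101: 6 ones, 1 zeros → 1
  block 5 = 1111111: 7 ones, 0 zeros → 1
  block 6 = 0100101: 3 ones, 4 zeros → 0
  block 7 = 0000000: 0 ones, 7 zeros → 0
  block 8 = 1111111: 7 ones, 0 zeros → 1
  block 9 = 0000000: 0 ones, 7 zeros → 0
Decoded = 100110010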